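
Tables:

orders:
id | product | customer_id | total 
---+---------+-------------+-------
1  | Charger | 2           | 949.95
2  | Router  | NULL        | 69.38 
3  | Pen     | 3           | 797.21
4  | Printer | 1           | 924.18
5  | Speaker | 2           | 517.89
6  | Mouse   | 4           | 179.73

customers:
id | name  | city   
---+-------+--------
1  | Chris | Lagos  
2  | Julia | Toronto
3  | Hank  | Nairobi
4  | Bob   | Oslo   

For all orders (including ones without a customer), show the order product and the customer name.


LEFT JOIN keeps every row from orders (the left table); where customer_id has no match in customers, the customer columns become NULL. Walk through each order:
  - order 1 (Charger): customer_id=2 -> matches Julia
  - order 2 (Router): customer_id=NULL, no match -> kept with NULL
  - order 3 (Pen): customer_id=3 -> matches Hank
  - order 4 (Printer): customer_id=1 -> matches Chris
  - order 5 (Speaker): customer_id=2 -> matches Julia
  - order 6 (Mouse): customer_id=4 -> matches Bob
All 6 rows appear; 1 has NULL customer.

SQL:
SELECT a.product, b.name AS customer
FROM orders a
LEFT JOIN customers b ON a.customer_id = b.id

Result:
product | customer
--------+---------
Charger | Julia   
Router  | NULL    
Pen     | Hank    
Printer | Chris   
Speaker | Julia   
Mouse   | Bob     


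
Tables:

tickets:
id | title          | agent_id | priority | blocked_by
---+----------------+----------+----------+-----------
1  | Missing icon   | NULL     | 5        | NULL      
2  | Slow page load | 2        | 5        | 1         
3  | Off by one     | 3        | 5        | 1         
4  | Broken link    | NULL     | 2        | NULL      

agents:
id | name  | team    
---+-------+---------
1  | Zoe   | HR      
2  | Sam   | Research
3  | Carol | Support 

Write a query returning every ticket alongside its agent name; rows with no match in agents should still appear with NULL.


LEFT JOIN keeps every row from tickets (the left table); where agent_id has no match in agents, the agent columns become NULL. Walk through each ticket:
  - ticket 1 (Missing icon): agent_id=NULL, no match -> kept with NULL
  - ticket 2 (Slow page load): agent_id=2 -> matches Sam
  - ticket 3 (Off by one): agent_id=3 -> matches Carol
  - ticket 4 (Broken link): agent_id=NULL, no match -> kept with NULL
All 4 rows appear; 2 have NULL agent.

SQL:
SELECT a.title, b.name AS agent
FROM tickets a
LEFT JOIN agents b ON a.agent_id = b.id

Result:
title          | agent
---------------+------
Missing icon   | NULL 
Slow page load | Sam  
Off by one     | Carol
Broken link    | NULL 


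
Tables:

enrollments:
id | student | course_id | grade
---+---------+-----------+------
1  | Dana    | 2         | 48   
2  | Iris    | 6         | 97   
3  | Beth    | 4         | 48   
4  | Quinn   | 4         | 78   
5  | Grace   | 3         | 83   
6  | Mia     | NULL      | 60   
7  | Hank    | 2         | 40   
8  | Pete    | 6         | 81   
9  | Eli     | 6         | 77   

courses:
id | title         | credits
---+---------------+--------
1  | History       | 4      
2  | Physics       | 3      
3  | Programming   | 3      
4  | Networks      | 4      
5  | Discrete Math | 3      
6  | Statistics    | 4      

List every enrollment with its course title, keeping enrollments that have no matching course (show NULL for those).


LEFT JOIN keeps every row from enrollments (the left table); where course_id has no match in courses, the course columns become NULL. Walk through each enrollment:
  - enrollment 1 (Dana): course_id=2 -> matches Physics
  - enrollment 2 (Iris): course_id=6 -> matches Statistics
  - enrollment 3 (Beth): course_id=4 -> matches Networks
  - enrollment 4 (Quinn): course_id=4 -> matches Networks
  - enrollment 5 (Grace): course_id=3 -> matches Programming
  - enrollment 6 (Mia): course_id=NULL, no match -> kept with NULL
  - enrollment 7 (Hank): course_id=2 -> matches Physics
  - enrollment 8 (Pete): course_id=6 -> matches Statistics
  - enrollment 9 (Eli): course_id=6 -> matches Statistics
All 9 rows appear; 1 has NULL course.

SQL:
SELECT a.student, b.title AS course
FROM enrollments a
LEFT JOIN courses b ON a.course_id = b.id

Result:
student | course     
--------+------------
Dana    | Physics    
Iris    | Statistics 
Beth    | Networks   
Quinn   | Networks   
Grace   | Programming
Mia     | NULL       
Hank    | Physics    
Pete    | Statistics 
Eli     | Statistics 


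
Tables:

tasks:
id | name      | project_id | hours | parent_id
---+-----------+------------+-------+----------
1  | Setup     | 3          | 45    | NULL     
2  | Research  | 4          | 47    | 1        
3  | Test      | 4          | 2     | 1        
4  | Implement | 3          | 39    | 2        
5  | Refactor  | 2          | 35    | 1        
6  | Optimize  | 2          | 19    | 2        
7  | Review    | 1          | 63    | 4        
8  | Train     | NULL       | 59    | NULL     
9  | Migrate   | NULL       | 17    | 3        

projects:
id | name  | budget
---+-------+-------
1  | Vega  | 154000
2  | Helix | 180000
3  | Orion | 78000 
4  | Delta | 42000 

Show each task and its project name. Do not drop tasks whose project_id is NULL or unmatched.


LEFT JOIN keeps every row from tasks (the left table); where project_id has no match in projects, the project columns become NULL. Walk through each task:
  - task 1 (Setup): project_id=3 -> matches Orion
  - task 2 (Research): project_id=4 -> matches Delta
  - task 3 (Test): project_id=4 -> matches Delta
  - task 4 (Implement): project_id=3 -> matches Orion
  - task 5 (Refactor): project_id=2 -> matches Helix
  - task 6 (Optimize): project_id=2 -> matches Helix
  - task 7 (Review): project_id=1 -> matches Vega
  - task 8 (Train): project_id=NULL, no match -> kept with NULL
  - task 9 (Migrate): project_id=NULL, no match -> kept with NULL
All 9 rows appear; 2 have NULL project.

SQL:
SELECT a.name, b.name AS project
FROM tasks a
LEFT JOIN projects b ON a.project_id = b.id

Result:
name      | project
----------+--------
Setup     | Orion  
Research  | Delta  
Test      | Delta  
Implement | Orion  
Refactor  | Helix  
Optimize  | Helix  
Review    | Vega   
Train     | NULL   
Migrate   | NULL   


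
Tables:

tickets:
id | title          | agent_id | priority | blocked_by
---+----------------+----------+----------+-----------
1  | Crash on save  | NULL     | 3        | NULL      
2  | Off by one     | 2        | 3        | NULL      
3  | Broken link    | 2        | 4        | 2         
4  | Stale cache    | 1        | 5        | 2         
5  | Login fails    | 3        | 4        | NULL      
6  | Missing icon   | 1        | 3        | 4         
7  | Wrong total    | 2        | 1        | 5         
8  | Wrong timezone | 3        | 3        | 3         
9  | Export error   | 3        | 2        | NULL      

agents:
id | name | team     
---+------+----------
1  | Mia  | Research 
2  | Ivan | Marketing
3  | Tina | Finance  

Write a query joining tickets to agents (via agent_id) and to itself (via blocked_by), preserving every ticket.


Two LEFT JOINs from the same base table tickets: one to agents via agent_id, one to tickets itself via blocked_by. Both are LEFT so every ticket is preserved.
Match against agents:
  - ticket 1 (Crash on save): agent_id=NULL, no match -> kept with NULL
  - ticket 2 (Off by one): agent_id=2 -> matches Ivan
  - ticket 3 (Broken link): agent_id=2 -> matches Ivan
  - ticket 4 (Stale cache): agent_id=1 -> matches Mia
  - ticket 5 (Login fails): agent_id=3 -> matches Tina
  - ticket 6 (Missing icon): agent_id=1 -> matches Mia
  - ticket 7 (Wrong total): agent_id=2 -> matches Ivan
  - ticket 8 (Wrong timezone): agent_id=3 -> matches Tina
  - ticket 9 (Export error): agent_id=3 -> matches Tina
Match against tickets (self):
  - ticket 1 (Crash on save): blocked_by=NULL -> NULL
  - ticket 2 (Off by one): blocked_by=NULL -> NULL
  - ticket 3 (Broken link): blocked_by=2 -> Off by one
  - ticket 4 (Stale cache): blocked_by=2 -> Off by one
  - ticket 5 (Login fails): blocked_by=NULL -> NULL
  - ticket 6 (Missing icon): blocked_by=4 -> Stale cache
  - ticket 7 (Wrong total): blocked_by=5 -> Login fails
  - ticket 8 (Wrong timezone): blocked_by=3 -> Broken link
  - ticket 9 (Export error): blocked_by=NULL -> NULL

SQL:
SELECT a.title, b.name AS agent, c.title AS blocked_by
FROM tickets a
LEFT JOIN agents b ON a.agent_id = b.id
LEFT JOIN tickets c ON a.blocked_by = c.id

Result:
title          | agent | blocked_by 
---------------+-------+------------
Crash on save  | NULL  | NULL       
Off by one     | Ivan  | NULL       
Broken link    | Ivan  | Off by one 
Stale cache    | Mia   | Off by one 
Login fails    | Tina  | NULL       
Missing icon   | Mia   | Stale cache
Wrong total    | Ivan  | Login fails
Wrong timezone | Tina  | Broken link
Export error   | Tina  | NULL       


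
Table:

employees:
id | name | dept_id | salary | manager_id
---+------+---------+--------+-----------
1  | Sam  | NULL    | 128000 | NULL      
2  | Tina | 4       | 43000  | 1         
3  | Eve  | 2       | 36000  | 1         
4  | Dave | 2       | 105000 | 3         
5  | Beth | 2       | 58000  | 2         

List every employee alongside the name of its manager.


This is a self-join: employees is joined to a second copy of itself, matching each row's manager_id to another row's id. Use LEFT JOIN so rows with manager_id=NULL are kept.
  - employee 1 (Sam): manager_id=NULL -> NULL
  - employee 2 (Tina): manager_id=1 -> Sam
  - employee 3 (Eve): manager_id=1 -> Sam
  - employee 4 (Dave): manager_id=3 -> Eve
  - employee 5 (Beth): manager_id=2 -> Tina

SQL:
SELECT a.name AS item, b.name AS manager
FROM employees a
LEFT JOIN employees b ON a.manager_id = b.id

Result:
item | manager
-----+--------
Sam  | NULL   
Tina | Sam    
Eve  | Sam    
Dave | Eve    
Beth | Tina   


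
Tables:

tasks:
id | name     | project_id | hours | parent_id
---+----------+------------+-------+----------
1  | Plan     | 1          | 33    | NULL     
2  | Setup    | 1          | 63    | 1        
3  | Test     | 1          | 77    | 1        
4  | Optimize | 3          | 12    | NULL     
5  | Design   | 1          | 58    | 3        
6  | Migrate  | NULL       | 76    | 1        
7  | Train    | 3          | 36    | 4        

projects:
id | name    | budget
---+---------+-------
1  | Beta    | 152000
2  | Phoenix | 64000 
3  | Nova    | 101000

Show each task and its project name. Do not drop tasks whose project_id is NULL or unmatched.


LEFT JOIN keeps every row from tasks (the left table); where project_id has no match in projects, the project columns become NULL. Walk through each task:
  - task 1 (Plan): project_id=1 -> matches Beta
  - task 2 (Setup): project_id=1 -> matches Beta
  - task 3 (Test): project_id=1 -> matches Beta
  - task 4 (Optimize): project_id=3 -> matches Nova
  - task 5 (Design): project_id=1 -> matches Beta
  - task 6 (Migrate): project_id=NULL, no match -> kept with NULL
  - task 7 (Train): project_id=3 -> matches Nova
All 7 rows appear; 1 has NULL project.

SQL:
SELECT a.name, b.name AS project
FROM tasks a
LEFT JOIN projects b ON a.project_id = b.id

Result:
name     | project
---------+--------
Plan     | Beta   
Setup    | Beta   
Test     | Beta   
Optimize | Nova   
Design   | Beta   
Migrate  | NULL   
Train    | Nova   


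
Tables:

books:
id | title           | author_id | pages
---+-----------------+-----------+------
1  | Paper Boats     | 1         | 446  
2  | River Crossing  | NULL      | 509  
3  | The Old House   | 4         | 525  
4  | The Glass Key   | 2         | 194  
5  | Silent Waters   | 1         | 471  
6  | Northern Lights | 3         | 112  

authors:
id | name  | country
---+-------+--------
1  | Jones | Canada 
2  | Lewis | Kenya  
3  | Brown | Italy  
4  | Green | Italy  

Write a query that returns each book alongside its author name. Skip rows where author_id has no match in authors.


INNER JOIN keeps only books rows whose author_id matches an id in authors. Walk through each book:
  - book 1 (Paper Boats): author_id=1 -> matches Jones
  - book 2 (River Crossing): author_id=NULL, no match -> dropped
  - book 3 (The Old House): author_id=4 -> matches Green
  - book 4 (The Glass Key): author_id=2 -> matches Lewis
  - book 5 (Silent Waters): author_id=1 -> matches Jones
  - book 6 (Northern Lights): author_id=3 -> matches Brown
So 1 of 6 rows is dropped.

SQL:
SELECT a.title, b.name AS author
FROM books a
INNER JOIN authors b ON a.author_id = b.id

Result:
title           | author
----------------+-------
Paper Boats     | Jones 
The Old House   | Green 
The Glass Key   | Lewis 
Silent Waters   | Jones 
Northern Lights | Brown 


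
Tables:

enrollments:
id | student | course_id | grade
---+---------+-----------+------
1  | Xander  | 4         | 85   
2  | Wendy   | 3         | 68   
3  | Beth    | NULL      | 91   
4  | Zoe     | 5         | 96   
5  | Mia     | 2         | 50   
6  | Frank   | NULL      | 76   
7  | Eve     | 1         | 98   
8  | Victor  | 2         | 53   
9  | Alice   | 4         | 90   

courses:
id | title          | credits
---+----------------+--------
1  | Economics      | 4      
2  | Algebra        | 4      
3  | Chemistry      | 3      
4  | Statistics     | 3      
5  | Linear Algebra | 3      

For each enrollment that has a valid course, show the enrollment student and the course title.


INNER JOIN keeps only enrollments rows whose course_id matches an id in courses. Walk through each enrollment:
  - enrollment 1 (Xander): course_id=4 -> matches Statistics
  - enrollment 2 (Wendy): course_id=3 -> matches Chemistry
  - enrollment 3 (Beth): course_id=NULL, no match -> dropped
  - enrollment 4 (Zoe): course_id=5 -> matches Linear Algebra
  - enrollment 5 (Mia): course_id=2 -> matches Algebra
  - enrollment 6 (Frank): course_id=NULL, no match -> dropped
  - enrollment 7 (Eve): course_id=1 -> matches Economics
  - enrollment 8 (Victor): course_id=2 -> matches Algebra
  - enrollment 9 (Alice): course_id=4 -> matches Statistics
So 2 of 9 rows are dropped.

SQL:
SELECT a.student, b.title AS course
FROM enrollments a
INNER JOIN courses b ON a.course_id = b.id

Result:
student | course        
--------+---------------
Xander  | Statistics    
Wendy   | Chemistry     
Zoe     | Linear Algebra
Mia     | Algebra       
Eve     | Economics     
Victor  | Algebra       
Alice   | Statistics    


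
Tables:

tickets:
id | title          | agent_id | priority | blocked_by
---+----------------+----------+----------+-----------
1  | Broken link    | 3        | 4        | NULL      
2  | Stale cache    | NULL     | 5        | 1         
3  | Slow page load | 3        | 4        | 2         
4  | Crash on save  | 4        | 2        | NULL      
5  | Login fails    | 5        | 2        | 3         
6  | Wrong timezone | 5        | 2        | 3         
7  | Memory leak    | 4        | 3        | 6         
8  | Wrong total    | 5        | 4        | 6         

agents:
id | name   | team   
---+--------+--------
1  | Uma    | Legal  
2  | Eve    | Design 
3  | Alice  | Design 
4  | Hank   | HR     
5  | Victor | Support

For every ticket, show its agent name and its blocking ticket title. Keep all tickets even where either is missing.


Two LEFT JOINs from the same base table tickets: one to agents via agent_id, one to tickets itself via blocked_by. Both are LEFT so every ticket is preserved.
Match against agents:
  - ticket 1 (Broken link): agent_id=3 -> matches Alice
  - ticket 2 (Stale cache): agent_id=NULL, no match -> kept with NULL
  - ticket 3 (Slow page load): agent_id=3 -> matches Alice
  - ticket 4 (Crash on save): agent_id=4 -> matches Hank
  - ticket 5 (Login fails): agent_id=5 -> matches Victor
  - ticket 6 (Wrong timezone): agent_id=5 -> matches Victor
  - ticket 7 (Memory leak): agent_id=4 -> matches Hank
  - ticket 8 (Wrong total): agent_id=5 -> matches Victor
Match against tickets (self):
  - ticket 1 (Broken link): blocked_by=NULL -> NULL
  - ticket 2 (Stale cache): blocked_by=1 -> Broken link
  - ticket 3 (Slow page load): blocked_by=2 -> Stale cache
  - ticket 4 (Crash on save): blocked_by=NULL -> NULL
  - ticket 5 (Login fails): blocked_by=3 -> Slow page load
  - ticket 6 (Wrong timezone): blocked_by=3 -> Slow page load
  - ticket 7 (Memory leak): blocked_by=6 -> Wrong timezone
  - ticket 8 (Wrong total): blocked_by=6 -> Wrong timezone

SQL:
SELECT a.title, b.name AS agent, c.title AS blocked_by
FROM tickets a
LEFT JOIN agents b ON a.agent_id = b.id
LEFT JOIN tickets c ON a.blocked_by = c.id

Result:
title          | agent  | blocked_by    
---------------+--------+---------------
Broken link    | Alice  | NULL          
Stale cache    | NULL   | Broken link   
Slow page load | Alice  | Stale cache   
Crash on save  | Hank   | NULL          
Login fails    | Victor | Slow page load
Wrong timezone | Victor | Slow page load
Memory leak    | Hank   | Wrong timezone
Wrong total    | Victor | Wrong timezone


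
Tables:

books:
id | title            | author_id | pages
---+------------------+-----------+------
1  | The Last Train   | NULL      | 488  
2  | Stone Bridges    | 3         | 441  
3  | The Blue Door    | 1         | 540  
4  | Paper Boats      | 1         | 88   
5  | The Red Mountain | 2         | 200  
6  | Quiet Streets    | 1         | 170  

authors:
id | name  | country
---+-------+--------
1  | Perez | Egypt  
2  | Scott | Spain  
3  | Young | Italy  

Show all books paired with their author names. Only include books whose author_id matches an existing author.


INNER JOIN keeps only books rows whose author_id matches an id in authors. Walk through each book:
  - book 1 (The Last Train): author_id=NULL, no match -> dropped
  - book 2 (Stone Bridges): author_id=3 -> matches Young
  - book 3 (The Blue Door): author_id=1 -> matches Perez
  - book 4 (Paper Boats): author_id=1 -> matches Perez
  - book 5 (The Red Mountain): author_id=2 -> matches Scott
  - book 6 (Quiet Streets): author_id=1 -> matches Perez
So 1 of 6 rows is dropped.

SQL:
SELECT a.title, b.name AS author
FROM books a
INNER JOIN authors b ON a.author_id = b.id

Result:
title            | author
-----------------+-------
Stone Bridges    | Young 
The Blue Door    | Perez 
Paper Boats      | Perez 
The Red Mountain | Scott 
Quiet Streets    | Perez 


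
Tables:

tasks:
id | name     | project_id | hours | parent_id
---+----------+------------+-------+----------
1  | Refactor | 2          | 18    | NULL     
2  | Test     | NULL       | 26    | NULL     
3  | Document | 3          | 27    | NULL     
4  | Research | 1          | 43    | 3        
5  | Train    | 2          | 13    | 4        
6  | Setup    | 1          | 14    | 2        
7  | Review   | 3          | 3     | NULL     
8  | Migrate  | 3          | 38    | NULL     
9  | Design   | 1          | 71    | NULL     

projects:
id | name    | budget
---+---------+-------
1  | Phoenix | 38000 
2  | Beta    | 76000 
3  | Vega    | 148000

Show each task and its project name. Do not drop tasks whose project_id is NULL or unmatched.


LEFT JOIN keeps every row from tasks (the left table); where project_id has no match in projects, the project columns become NULL. Walk through each task:
  - task 1 (Refactor): project_id=2 -> matches Beta
  - task 2 (Test): project_id=NULL, no match -> kept with NULL
  - task 3 (Document): project_id=3 -> matches Vega
  - task 4 (Research): project_id=1 -> matches Phoenix
  - task 5 (Train): project_id=2 -> matches Beta
  - task 6 (Setup): project_id=1 -> matches Phoenix
  - task 7 (Review): project_id=3 -> matches Vega
  - task 8 (Migrate): project_id=3 -> matches Vega
  - task 9 (Design): project_id=1 -> matches Phoenix
All 9 rows appear; 1 has NULL project.

SQL:
SELECT a.name, b.name AS project
FROM tasks a
LEFT JOIN projects b ON a.project_id = b.id

Result:
name     | project
---------+--------
Refactor | Beta   
Test     | NULL   
Document | Vega   
Research | Phoenix
Train    | Beta   
Setup    | Phoenix
Review   | Vega   
Migrate  | Vega   
Design   | Phoenix


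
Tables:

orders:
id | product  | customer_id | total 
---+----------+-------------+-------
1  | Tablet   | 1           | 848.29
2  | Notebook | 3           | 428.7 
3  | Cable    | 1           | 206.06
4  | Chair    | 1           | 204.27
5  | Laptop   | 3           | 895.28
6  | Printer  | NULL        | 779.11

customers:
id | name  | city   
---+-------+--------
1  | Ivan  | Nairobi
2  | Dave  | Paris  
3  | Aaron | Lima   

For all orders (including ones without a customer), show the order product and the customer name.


LEFT JOIN keeps every row from orders (the left table); where customer_id has no match in customers, the customer columns become NULL. Walk through each order:
  - order 1 (Tablet): customer_id=1 -> matches Ivan
  - order 2 (Notebook): customer_id=3 -> matches Aaron
  - order 3 (Cable): customer_id=1 -> matches Ivan
  - order 4 (Chair): customer_id=1 -> matches Ivan
  - order 5 (Laptop): customer_id=3 -> matches Aaron
  - order 6 (Printer): customer_id=NULL, no match -> kept with NULL
All 6 rows appear; 1 has NULL customer.

SQL:
SELECT a.product, b.name AS customer
FROM orders a
LEFT JOIN customers b ON a.customer_id = b.id

Result:
product  | customer
---------+---------
Tablet   | Ivan    
Notebook | Aaron   
Cable    | Ivan    
Chair    | Ivan    
Laptop   | Aaron   
Printer  | NULL    


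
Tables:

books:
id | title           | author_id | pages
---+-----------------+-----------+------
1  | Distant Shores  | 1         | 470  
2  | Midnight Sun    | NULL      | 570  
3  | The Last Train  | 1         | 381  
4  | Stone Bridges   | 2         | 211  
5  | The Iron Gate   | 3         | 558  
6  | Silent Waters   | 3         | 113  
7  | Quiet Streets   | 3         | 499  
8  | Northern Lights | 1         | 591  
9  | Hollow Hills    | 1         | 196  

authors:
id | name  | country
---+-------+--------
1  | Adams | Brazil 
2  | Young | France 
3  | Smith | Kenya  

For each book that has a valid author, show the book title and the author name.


INNER JOIN keeps only books rows whose author_id matches an id in authors. Walk through each book:
  - book 1 (Distant Shores): author_id=1 -> matches Adams
  - book 2 (Midnight Sun): author_id=NULL, no match -> dropped
  - book 3 (The Last Train): author_id=1 -> matches Adams
  - book 4 (Stone Bridges): author_id=2 -> matches Young
  - book 5 (The Iron Gate): author_id=3 -> matches Smith
  - book 6 (Silent Waters): author_id=3 -> matches Smith
  - book 7 (Quiet Streets): author_id=3 -> matches Smith
  - book 8 (Northern Lights): author_id=1 -> matches Adams
  - book 9 (Hollow Hills): author_id=1 -> matches Adams
So 1 of 9 rows is dropped.

SQL:
SELECT a.title, b.name AS author
FROM books a
INNER JOIN authors b ON a.author_id = b.id

Result:
title           | author
----------------+-------
Distant Shores  | Adams 
The Last Train  | Adams 
Stone Bridges   | Young 
The Iron Gate   | Smith 
Silent Waters   | Smith 
Quiet Streets   | Smith 
Northern Lights | Adams 
Hollow Hills    | Adams 


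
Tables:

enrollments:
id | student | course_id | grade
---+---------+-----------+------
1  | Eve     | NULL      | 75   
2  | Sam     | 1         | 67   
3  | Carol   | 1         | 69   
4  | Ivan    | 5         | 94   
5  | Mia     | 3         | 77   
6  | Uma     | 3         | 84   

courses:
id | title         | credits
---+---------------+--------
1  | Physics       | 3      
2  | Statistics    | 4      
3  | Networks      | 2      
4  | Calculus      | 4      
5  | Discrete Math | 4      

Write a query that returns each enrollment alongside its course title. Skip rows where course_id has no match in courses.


INNER JOIN keeps only enrollments rows whose course_id matches an id in courses. Walk through each enrollment:
  - enrollment 1 (Eve): course_id=NULL, no match -> dropped
  - enrollment 2 (Sam): course_id=1 -> matches Physics
  - enrollment 3 (Carol): course_id=1 -> matches Physics
  - enrollment 4 (Ivan): course_id=5 -> matches Discrete Math
  - enrollment 5 (Mia): course_id=3 -> matches Networks
  - enrollment 6 (Uma): course_id=3 -> matches Networks
So 1 of 6 rows is dropped.

SQL:
SELECT a.student, b.title AS course
FROM enrollments a
INNER JOIN courses b ON a.course_id = b.id

Result:
student | course       
--------+--------------
Sam     | Physics      
Carol   | Physics      
Ivan    | Discrete Math
Mia     | Networks     
Uma     | Networks     


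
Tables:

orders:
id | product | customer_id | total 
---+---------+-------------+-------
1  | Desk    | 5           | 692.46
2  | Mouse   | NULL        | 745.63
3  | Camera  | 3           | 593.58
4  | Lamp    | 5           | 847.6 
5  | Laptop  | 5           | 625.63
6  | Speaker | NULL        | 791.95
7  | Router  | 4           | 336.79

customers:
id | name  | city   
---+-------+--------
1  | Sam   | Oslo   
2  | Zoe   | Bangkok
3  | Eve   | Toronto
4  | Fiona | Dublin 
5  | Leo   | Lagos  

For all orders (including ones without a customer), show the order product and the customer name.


LEFT JOIN keeps every row from orders (the left table); where customer_id has no match in customers, the customer columns become NULL. Walk through each order:
  - order 1 (Desk): customer_id=5 -> matches Leo
  - order 2 (Mouse): customer_id=NULL, no match -> kept with NULL
  - order 3 (Camera): customer_id=3 -> matches Eve
  - order 4 (Lamp): customer_id=5 -> matches Leo
  - order 5 (Laptop): customer_id=5 -> matches Leo
  - order 6 (Speaker): customer_id=NULL, no match -> kept with NULL
  - order 7 (Router): customer_id=4 -> matches Fiona
All 7 rows appear; 2 have NULL customer.

SQL:
SELECT a.product, b.name AS customer
FROM orders a
LEFT JOIN customers b ON a.customer_id = b.id

Result:
product | customer
--------+---------
Desk    | Leo     
Mouse   | NULL    
Camera  | Eve     
Lamp    | Leo     
Laptop  | Leo     
Speaker | NULL    
Router  | Fiona   


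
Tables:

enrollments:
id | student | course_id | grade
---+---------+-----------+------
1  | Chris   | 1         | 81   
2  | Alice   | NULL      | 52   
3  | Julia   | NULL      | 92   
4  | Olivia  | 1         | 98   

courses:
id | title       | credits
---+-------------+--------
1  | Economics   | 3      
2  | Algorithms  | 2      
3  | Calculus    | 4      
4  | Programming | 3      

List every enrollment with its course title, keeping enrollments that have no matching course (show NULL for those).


LEFT JOIN keeps every row from enrollments (the left table); where course_id has no match in courses, the course columns become NULL. Walk through each enrollment:
  - enrollment 1 (Chris): course_id=1 -> matches Economics
  - enrollment 2 (Alice): course_id=NULL, no match -> kept with NULL
  - enrollment 3 (Julia): course_id=NULL, no match -> kept with NULL
  - enrollment 4 (Olivia): course_id=1 -> matches Economics
All 4 rows appear; 2 have NULL course.

SQL:
SELECT a.student, b.title AS course
FROM enrollments a
LEFT JOIN courses b ON a.course_id = b.id

Result:
student | course   
--------+----------
Chris   | Economics
Alice   | NULL     
Julia   | NULL     
Olivia  | Economics


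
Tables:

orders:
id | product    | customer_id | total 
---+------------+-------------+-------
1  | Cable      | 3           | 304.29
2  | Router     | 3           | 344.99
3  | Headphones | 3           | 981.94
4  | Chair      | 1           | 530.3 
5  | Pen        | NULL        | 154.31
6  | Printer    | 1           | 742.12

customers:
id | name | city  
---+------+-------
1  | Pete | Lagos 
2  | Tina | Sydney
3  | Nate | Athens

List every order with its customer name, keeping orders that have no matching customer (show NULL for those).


LEFT JOIN keeps every row from orders (the left table); where customer_id has no match in customers, the customer columns become NULL. Walk through each order:
  - order 1 (Cable): customer_id=3 -> matches Nate
  - order 2 (Router): customer_id=3 -> matches Nate
  - order 3 (Headphones): customer_id=3 -> matches Nate
  - order 4 (Chair): customer_id=1 -> matches Pete
  - order 5 (Pen): customer_id=NULL, no match -> kept with NULL
  - order 6 (Printer): customer_id=1 -> matches Pete
All 6 rows appear; 1 has NULL customer.

SQL:
SELECT a.product, b.name AS customer
FROM orders a
LEFT JOIN customers b ON a.customer_id = b.id

Result:
product    | customer
-----------+---------
Cable      | Nate    
Router     | Nate    
Headphones | Nate    
Chair      | Pete    
Pen        | NULL    
Printer    | Pete    


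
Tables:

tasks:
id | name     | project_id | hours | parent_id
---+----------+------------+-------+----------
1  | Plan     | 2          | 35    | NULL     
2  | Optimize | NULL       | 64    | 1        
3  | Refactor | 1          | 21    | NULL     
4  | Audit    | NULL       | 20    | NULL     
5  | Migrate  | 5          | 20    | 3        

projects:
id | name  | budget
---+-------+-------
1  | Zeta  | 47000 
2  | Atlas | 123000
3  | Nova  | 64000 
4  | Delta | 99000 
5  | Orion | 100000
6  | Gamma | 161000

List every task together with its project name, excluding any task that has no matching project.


INNER JOIN keeps only tasks rows whose project_id matches an id in projects. Walk through each task:
  - task 1 (Plan): project_id=2 -> matches Atlas
  - task 2 (Optimize): project_id=NULL, no match -> dropped
  - task 3 (Refactor): project_id=1 -> matches Zeta
  - task 4 (Audit): project_id=NULL, no match -> dropped
  - task 5 (Migrate): project_id=5 -> matches Orion
So 2 of 5 rows are dropped.

SQL:
SELECT a.name, b.name AS project
FROM tasks a
INNER JOIN projects b ON a.project_id = b.id

Result:
name     | project
---------+--------
Plan     | Atlas  
Refactor | Zeta   
Migrate  | Orion  


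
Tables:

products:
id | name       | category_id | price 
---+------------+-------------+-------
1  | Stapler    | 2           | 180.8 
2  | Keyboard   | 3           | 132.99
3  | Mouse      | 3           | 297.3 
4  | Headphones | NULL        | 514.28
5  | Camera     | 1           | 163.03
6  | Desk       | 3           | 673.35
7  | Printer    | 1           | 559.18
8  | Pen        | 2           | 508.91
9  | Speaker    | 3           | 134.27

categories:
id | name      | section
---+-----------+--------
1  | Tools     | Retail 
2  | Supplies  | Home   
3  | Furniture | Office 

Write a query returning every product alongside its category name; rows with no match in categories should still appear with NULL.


LEFT JOIN keeps every row from products (the left table); where category_id has no match in categories, the category columns become NULL. Walk through each product:
  - product 1 (Stapler): category_id=2 -> matches Supplies
  - product 2 (Keyboard): category_id=3 -> matches Furniture
  - product 3 (Mouse): category_id=3 -> matches Furniture
  - product 4 (Headphones): category_id=NULL, no match -> kept with NULL
  - product 5 (Camera): category_id=1 -> matches Tools
  - product 6 (Desk): category_id=3 -> matches Furniture
  - product 7 (Printer): category_id=1 -> matches Tools
  - product 8 (Pen): category_id=2 -> matches Supplies
  - product 9 (Speaker): category_id=3 -> matches Furniture
All 9 rows appear; 1 has NULL category.

SQL:
SELECT a.name, b.name AS category
FROM products a
LEFT JOIN categories b ON a.category_id = b.id

Result:
name       | category 
-----------+----------
Stapler    | Supplies 
Keyboard   | Furniture
Mouse      | Furniture
Headphones | NULL     
Camera     | Tools    
Desk       | Furniture
Printer    | Tools    
Pen        | Supplies 
Speaker    | Furniture


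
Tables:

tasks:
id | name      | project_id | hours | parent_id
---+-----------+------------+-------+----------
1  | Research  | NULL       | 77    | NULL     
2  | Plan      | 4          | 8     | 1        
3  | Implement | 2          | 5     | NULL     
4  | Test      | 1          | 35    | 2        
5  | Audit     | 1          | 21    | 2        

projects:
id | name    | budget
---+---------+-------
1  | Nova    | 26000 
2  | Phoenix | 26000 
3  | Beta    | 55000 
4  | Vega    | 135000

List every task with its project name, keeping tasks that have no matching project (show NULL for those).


LEFT JOIN keeps every row from tasks (the left table); where project_id has no match in projects, the project columns become NULL. Walk through each task:
  - task 1 (Research): project_id=NULL, no match -> kept with NULL
  - task 2 (Plan): project_id=4 -> matches Vega
  - task 3 (Implement): project_id=2 -> matches Phoenix
  - task 4 (Test): project_id=1 -> matches Nova
  - task 5 (Audit): project_id=1 -> matches Nova
All 5 rows appear; 1 has NULL project.

SQL:
SELECT a.name, b.name AS project
FROM tasks a
LEFT JOIN projects b ON a.project_id = b.id

Result:
name      | project
----------+--------
Research  | NULL   
Plan      | Vega   
Implement | Phoenix
Test      | Nova   
Audit     | Nova   


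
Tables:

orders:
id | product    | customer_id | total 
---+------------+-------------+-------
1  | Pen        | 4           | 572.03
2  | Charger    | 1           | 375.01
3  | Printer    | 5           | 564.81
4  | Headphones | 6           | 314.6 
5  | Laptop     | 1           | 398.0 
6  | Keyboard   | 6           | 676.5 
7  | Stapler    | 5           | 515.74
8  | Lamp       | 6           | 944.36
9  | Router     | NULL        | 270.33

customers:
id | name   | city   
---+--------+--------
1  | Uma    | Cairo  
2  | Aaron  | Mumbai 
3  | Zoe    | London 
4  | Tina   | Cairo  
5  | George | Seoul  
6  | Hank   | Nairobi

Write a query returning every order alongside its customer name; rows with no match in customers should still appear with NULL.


LEFT JOIN keeps every row from orders (the left table); where customer_id has no match in customers, the customer columns become NULL. Walk through each order:
  - order 1 (Pen): customer_id=4 -> matches Tina
  - order 2 (Charger): customer_id=1 -> matches Uma
  - order 3 (Printer): customer_id=5 -> matches George
  - order 4 (Headphones): customer_id=6 -> matches Hank
  - order 5 (Laptop): customer_id=1 -> matches Uma
  - order 6 (Keyboard): customer_id=6 -> matches Hank
  - order 7 (Stapler): customer_id=5 -> matches George
  - order 8 (Lamp): customer_id=6 -> matches Hank
  - order 9 (Router): customer_id=NULL, no match -> kept with NULL
All 9 rows appear; 1 has NULL customer.

SQL:
SELECT a.product, b.name AS customer
FROM orders a
LEFT JOIN customers b ON a.customer_id = b.id

Result:
product    | customer
-----------+---------
Pen        | Tina    
Charger    | Uma     
Printer    | George  
Headphones | Hank    
Laptop     | Uma     
Keyboard   | Hank    
Stapler    | George  
Lamp       | Hank    
Router     | NULL    


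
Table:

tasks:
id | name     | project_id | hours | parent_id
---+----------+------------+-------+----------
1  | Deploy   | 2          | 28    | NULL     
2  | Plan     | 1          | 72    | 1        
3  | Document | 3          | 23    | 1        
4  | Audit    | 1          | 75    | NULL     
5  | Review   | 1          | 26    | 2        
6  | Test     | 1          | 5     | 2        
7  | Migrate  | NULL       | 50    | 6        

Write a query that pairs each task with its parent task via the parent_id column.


This is a self-join: tasks is joined to a second copy of itself, matching each row's parent_id to another row's id. Use LEFT JOIN so rows with parent_id=NULL are kept.
  - task 1 (Deploy): parent_id=NULL -> NULL
  - task 2 (Plan): parent_id=1 -> Deploy
  - task 3 (Document): parent_id=1 -> Deploy
  - task 4 (Audit): parent_id=NULL -> NULL
  - task 5 (Review): parent_id=2 -> Plan
  - task 6 (Test): parent_id=2 -> Plan
  - task 7 (Migrate): parent_id=6 -> Test

SQL:
SELECT a.name AS item, b.name AS parent
FROM tasks a
LEFT JOIN tasks b ON a.parent_id = b.id

Result:
item     | parent
---------+-------
Deploy   | NULL  
Plan     | Deploy
Document | Deploy
Audit    | NULL  
Review   | Plan  
Test     | Plan  
Migrate  | Test  


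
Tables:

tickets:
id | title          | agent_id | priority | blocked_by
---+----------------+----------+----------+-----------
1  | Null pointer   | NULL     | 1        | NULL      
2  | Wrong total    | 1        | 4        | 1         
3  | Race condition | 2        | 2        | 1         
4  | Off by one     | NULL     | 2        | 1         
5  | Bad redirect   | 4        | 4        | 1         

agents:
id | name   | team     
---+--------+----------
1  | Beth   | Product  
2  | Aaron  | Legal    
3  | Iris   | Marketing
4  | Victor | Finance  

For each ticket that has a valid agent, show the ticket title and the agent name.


INNER JOIN keeps only tickets rows whose agent_id matches an id in agents. Walk through each ticket:
  - ticket 1 (Null pointer): agent_id=NULL, no match -> dropped
  - ticket 2 (Wrong total): agent_id=1 -> matches Beth
  - ticket 3 (Race condition): agent_id=2 -> matches Aaron
  - ticket 4 (Off by one): agent_id=NULL, no match -> dropped
  - ticket 5 (Bad redirect): agent_id=4 -> matches Victor
So 2 of 5 rows are dropped.

SQL:
SELECT a.title, b.name AS agent
FROM tickets a
INNER JOIN agents b ON a.agent_id = b.id

Result:
title          | agent 
---------------+-------
Wrong total    | Beth  
Race condition | Aaron 
Bad redirect   | Victor


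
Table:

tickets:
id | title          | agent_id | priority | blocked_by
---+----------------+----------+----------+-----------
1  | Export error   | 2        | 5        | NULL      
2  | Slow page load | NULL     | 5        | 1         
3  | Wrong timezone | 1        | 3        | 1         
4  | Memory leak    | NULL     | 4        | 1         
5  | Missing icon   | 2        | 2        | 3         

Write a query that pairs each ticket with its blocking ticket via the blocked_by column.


This is a self-join: tickets is joined to a second copy of itself, matching each row's blocked_by to another row's id. Use LEFT JOIN so rows with blocked_by=NULL are kept.
  - ticket 1 (Export error): blocked_by=NULL -> NULL
  - ticket 2 (Slow page load): blocked_by=1 -> Export error
  - ticket 3 (Wrong timezone): blocked_by=1 -> Export error
  - ticket 4 (Memory leak): blocked_by=1 -> Export error
  - ticket 5 (Missing icon): blocked_by=3 -> Wrong timezone

SQL:
SELECT a.title AS item, b.title AS blocked_by
FROM tickets a
LEFT JOIN tickets b ON a.blocked_by = b.id

Result:
item           | blocked_by    
---------------+---------------
Export error   | NULL          
Slow page load | Export error  
Wrong timezone | Export error  
Memory leak    | Export error  
Missing icon   | Wrong timezone


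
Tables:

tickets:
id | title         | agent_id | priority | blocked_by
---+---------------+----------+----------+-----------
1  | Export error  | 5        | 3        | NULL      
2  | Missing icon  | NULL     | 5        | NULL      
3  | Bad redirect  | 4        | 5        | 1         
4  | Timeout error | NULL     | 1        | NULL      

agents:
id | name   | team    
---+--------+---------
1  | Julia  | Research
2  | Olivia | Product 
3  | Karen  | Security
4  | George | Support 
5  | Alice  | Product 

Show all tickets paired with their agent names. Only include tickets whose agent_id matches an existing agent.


INNER JOIN keeps only tickets rows whose agent_id matches an id in agents. Walk through each ticket:
  - ticket 1 (Export error): agent_id=5 -> matches Alice
  - ticket 2 (Missing icon): agent_id=NULL, no match -> dropped
  - ticket 3 (Bad redirect): agent_id=4 -> matches George
  - ticket 4 (Timeout error): agent_id=NULL, no match -> dropped
So 2 of 4 rows are dropped.

SQL:
SELECT a.title, b.name AS agent
FROM tickets a
INNER JOIN agents b ON a.agent_id = b.id

Result:
title        | agent 
-------------+-------
Export error | Alice 
Bad redirect | George


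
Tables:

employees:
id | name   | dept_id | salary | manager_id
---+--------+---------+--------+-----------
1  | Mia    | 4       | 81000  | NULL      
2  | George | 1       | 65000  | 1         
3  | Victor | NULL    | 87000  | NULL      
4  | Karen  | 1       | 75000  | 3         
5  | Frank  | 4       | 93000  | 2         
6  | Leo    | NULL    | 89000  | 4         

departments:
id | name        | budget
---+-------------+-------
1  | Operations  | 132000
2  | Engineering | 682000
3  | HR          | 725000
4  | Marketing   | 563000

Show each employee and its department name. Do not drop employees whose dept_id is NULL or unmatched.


LEFT JOIN keeps every row from employees (the left table); where dept_id has no match in departments, the department columns become NULL. Walk through each employee:
  - employee 1 (Mia): dept_id=4 -> matches Marketing
  - employee 2 (George): dept_id=1 -> matches Operations
  - employee 3 (Victor): dept_id=NULL, no match -> kept with NULL
  - employee 4 (Karen): dept_id=1 -> matches Operations
  - employee 5 (Frank): dept_id=4 -> matches Marketing
  - employee 6 (Leo): dept_id=NULL, no match -> kept with NULL
All 6 rows appear; 2 have NULL department.

SQL:
SELECT a.name, b.name AS department
FROM employees a
LEFT JOIN departments b ON a.dept_id = b.id

Result:
name   | department
-------+-----------
Mia    | Marketing 
George | Operations
Victor | NULL      
Karen  | Operations
Frank  | Marketing 
Leo    | NULL      
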